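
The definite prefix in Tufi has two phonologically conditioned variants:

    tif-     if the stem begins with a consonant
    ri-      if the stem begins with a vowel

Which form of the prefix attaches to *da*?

The first sound of *da* is /d/, which is a consonant, so the prefix is tif-.

tif-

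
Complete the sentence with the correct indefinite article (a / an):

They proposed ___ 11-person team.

The indefinite article is chosen by the initial *sound* of the following word, not its spelling.
The number *11* is spoken "eleven", beginning with /ɪˈlɛvən/ — a vowel sound.
So the article is *an*: They proposed an 11-person team.

an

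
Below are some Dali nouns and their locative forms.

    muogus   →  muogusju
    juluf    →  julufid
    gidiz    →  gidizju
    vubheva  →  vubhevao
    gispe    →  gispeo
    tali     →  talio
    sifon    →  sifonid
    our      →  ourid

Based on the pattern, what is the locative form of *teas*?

The pattern is sibilance of the final sound: -ju when the stem ends in a sibilant (*muogus*, *gidiz*); -id when the stem ends in a non-sibilant consonant (*juluf*, *sifon*, *our*); -o when the stem ends in a vowel (*vubheva*, *gispe*, *tali*).
*teas*: final sound = /s/, a sibilant → -ju → *teasju*.

teasju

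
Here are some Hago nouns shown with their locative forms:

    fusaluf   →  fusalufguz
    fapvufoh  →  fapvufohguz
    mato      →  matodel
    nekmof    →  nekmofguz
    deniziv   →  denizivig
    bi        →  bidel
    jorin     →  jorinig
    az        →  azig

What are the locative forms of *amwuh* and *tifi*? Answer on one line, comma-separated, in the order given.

amwuhguz, tifidel

Looking at the final sound of each stem: -guz when the stem ends in a voiceless consonant (*fusaluf*, *fapvufoh*, *nekmof*); -ig when the stem ends in a voiced consonant (*deniziv*, *jorin*, *az*); -del when the stem ends in a vowel (*mato*, *bi*).
*amwuh* — final sound /h/ (a voiceless consonant) → -guz → *amwuhguz*.
*tifi* — final sound /i/ (a vowel) → -del → *tifidel*.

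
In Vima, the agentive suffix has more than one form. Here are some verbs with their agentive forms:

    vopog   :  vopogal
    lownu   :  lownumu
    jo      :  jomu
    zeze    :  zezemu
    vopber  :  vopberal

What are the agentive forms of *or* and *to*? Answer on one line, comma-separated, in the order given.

The suffix is conditioned by the final sound: -al when the stem ends in a consonant (*vopog*, *vopber*); -mu when the stem ends in a vowel (*lownu*, *jo*, *zeze*).
Since the final sound of *or* is /r/ (a consonant), it takes -al, giving *oral*.
The final sound of *to* is /o/, which is a vowel, so the suffix is -mu, giving *tomu*.

oral, tomu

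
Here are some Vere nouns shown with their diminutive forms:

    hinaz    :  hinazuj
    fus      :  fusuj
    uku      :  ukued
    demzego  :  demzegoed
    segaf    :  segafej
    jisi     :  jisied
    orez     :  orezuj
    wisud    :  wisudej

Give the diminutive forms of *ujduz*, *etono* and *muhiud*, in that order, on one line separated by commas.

ujduzuj, etonoed, muhiudej

The alternation tracks the final sound of the stem — -uj when the stem ends in a sibilant (*hinaz*, *fus*, *orez*); -ej when the stem ends in a non-sibilant consonant (*segaf*, *wisud*); -ed when the stem ends in a vowel (*uku*, *demzego*, *jisi*).
*ujduz* — final sound /z/ (a sibilant) → -uj → *ujduzuj*.
*etono*: final sound = /o/, a vowel → -ed → *etonoed*.
The final sound of *muhiud* is /d/, which is a non-sibilant consonant, so the suffix is -ej, giving *muhiudej*.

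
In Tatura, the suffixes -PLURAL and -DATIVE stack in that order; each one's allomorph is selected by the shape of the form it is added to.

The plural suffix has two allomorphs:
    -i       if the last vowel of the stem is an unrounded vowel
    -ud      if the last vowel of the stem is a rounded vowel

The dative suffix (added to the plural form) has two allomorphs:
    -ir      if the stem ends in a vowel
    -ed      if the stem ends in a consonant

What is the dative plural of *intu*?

intuuded

*intu*: last vowel = /u/, a rounded vowel → -ud → *intuud*.
The plural form *intuud*: final sound = /d/, a consonant → -ed → *intuuded*.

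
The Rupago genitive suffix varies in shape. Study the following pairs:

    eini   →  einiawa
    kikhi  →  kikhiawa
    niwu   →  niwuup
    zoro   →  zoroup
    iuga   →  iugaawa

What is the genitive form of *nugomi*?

nugomiawa

The suffix is conditioned by the last vowel: -up when the last vowel of the stem is a rounded vowel (*niwu*, *zoro*); -awa when the last vowel of the stem is an unrounded vowel (*eini*, *kikhi*, *iuga*).
*nugomi*: last vowel = /i/, an unrounded vowel → -awa → *nugomiawa*.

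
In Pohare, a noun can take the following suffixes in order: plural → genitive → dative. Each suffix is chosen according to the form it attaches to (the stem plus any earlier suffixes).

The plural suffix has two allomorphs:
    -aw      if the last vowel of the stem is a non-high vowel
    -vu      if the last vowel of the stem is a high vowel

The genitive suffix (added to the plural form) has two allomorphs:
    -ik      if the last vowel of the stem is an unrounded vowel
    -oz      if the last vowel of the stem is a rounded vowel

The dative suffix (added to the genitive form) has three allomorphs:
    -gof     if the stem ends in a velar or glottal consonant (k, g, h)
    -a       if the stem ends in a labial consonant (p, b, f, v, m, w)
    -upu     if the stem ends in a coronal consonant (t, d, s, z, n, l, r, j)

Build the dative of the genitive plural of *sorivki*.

sorivkivuozupu

Since the last vowel of *sorivki* is /i/ (a high vowel), it takes -vu, giving *sorivkivu*.
Since the last vowel of the plural form *sorivkivu* is /u/ (a rounded vowel), it takes -oz, giving *sorivkivuoz*.
The genitive form *sorivkivuoz*: final consonant = /z/, coronal → -upu → *sorivkivuozupu*.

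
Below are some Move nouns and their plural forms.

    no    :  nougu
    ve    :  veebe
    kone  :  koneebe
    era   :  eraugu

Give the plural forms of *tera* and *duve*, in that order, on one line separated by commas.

Looking at the last vowel of each stem: -ebe when the last vowel of the stem is a front vowel (*ve*, *kone*); -ugu when the last vowel of the stem is a back vowel (*no*, *era*).
The last vowel of *tera* is /a/, which is a back vowel, so the suffix is -ugu, giving *teraugu*.
*duve*: last vowel = /e/, a front vowel → -ebe → *duveebe*.

teraugu, duveebe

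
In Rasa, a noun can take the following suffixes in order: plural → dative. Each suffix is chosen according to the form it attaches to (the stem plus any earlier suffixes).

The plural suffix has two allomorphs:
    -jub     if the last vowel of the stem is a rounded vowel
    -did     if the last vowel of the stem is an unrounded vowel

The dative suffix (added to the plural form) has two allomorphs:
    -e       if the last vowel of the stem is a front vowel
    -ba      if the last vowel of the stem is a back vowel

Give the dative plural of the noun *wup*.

wupjubba

*wup* — last vowel /u/ (a rounded vowel) → -jub → *wupjub*.
The last vowel of the plural form *wupjub* is /u/, which is a back vowel, so the dative suffix is -ba, giving *wupjubba*.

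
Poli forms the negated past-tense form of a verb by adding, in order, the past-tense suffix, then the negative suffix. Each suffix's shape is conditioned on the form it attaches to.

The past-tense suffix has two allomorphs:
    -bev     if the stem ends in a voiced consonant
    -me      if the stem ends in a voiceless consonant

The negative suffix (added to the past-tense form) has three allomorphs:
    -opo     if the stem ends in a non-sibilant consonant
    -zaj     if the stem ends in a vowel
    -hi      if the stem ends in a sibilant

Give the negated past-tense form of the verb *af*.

*af*: final consonant = /f/, voiceless → -me → *afme*.
Since the final sound of the past-tense form *afme* is /e/ (a vowel), it takes -zaj, giving *afmezaj*.

afmezaj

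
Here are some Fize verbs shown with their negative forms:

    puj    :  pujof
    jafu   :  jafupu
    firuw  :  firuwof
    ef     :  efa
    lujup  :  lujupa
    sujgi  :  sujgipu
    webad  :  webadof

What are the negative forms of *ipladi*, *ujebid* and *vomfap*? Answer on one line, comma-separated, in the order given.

ipladipu, ujebidof, vomfapa

The alternation tracks the final sound of the stem — -a when the stem ends in a voiceless consonant (*ef*, *lujup*); -of when the stem ends in a voiced consonant (*puj*, *firuw*, *webad*); -pu when the stem ends in a vowel (*jafu*, *sujgi*).
Since the final sound of *ipladi* is /i/ (a vowel), it takes -pu, giving *ipladipu*.
The final sound of *ujebid* is /d/, which is a voiced consonant, so the suffix is -of, giving *ujebidof*.
The final sound of *vomfap* is /p/, which is a voiceless consonant, so the suffix is -a, giving *vomfapa*.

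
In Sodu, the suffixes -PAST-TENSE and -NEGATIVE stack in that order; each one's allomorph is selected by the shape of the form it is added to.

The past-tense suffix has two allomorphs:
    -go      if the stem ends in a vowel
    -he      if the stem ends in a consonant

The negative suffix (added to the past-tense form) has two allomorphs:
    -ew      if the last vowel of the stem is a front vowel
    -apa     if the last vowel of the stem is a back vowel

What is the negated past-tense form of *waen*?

waenheew

*waen*: final sound = /n/, a consonant → -he → *waenhe*.
The past-tense form *waenhe*: last vowel = /e/, a front vowel → -ew → *waenheew*.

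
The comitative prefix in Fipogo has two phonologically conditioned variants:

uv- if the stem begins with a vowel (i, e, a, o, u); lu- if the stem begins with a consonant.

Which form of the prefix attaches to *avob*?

uv-

Since the first sound of *avob* is /a/ (a vowel), it takes uv-.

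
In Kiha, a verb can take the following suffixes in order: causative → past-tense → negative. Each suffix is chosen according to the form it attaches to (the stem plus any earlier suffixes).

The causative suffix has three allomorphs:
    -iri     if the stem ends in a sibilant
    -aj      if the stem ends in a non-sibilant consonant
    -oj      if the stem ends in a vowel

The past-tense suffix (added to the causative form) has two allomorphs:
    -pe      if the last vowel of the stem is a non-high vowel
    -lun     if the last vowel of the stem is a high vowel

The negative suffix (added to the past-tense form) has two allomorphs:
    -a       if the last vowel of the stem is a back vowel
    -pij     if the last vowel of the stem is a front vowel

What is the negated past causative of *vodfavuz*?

*vodfavuz*: final sound = /z/, a sibilant → -iri → *vodfavuziri*.
Since the last vowel of the causative form *vodfavuziri* is /i/ (a high vowel), it takes -lun, giving *vodfavuzirilun*.
The last vowel of the past-tense form *vodfavuzirilun* is /u/, which is a back vowel, so the negative suffix is -a, giving *vodfavuziriluna*.

vodfavuziriluna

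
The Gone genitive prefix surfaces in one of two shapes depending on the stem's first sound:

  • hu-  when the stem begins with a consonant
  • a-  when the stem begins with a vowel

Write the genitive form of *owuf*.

aowuf

The first sound of *owuf* is /o/, which is a vowel, so the prefix is a-, giving *aowuf*.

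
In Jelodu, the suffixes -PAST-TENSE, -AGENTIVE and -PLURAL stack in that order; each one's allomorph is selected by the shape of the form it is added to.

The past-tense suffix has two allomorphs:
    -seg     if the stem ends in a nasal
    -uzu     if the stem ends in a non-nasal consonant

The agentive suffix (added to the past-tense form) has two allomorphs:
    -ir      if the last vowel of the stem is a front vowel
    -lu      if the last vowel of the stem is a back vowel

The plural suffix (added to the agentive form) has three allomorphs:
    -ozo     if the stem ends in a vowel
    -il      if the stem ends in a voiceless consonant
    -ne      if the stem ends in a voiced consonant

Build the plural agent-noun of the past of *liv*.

livuzuluozo

The final consonant of *liv* is /v/, which is non-nasal, so the past-tense suffix is -uzu, giving *livuzu*.
The past-tense form *livuzu* — last vowel /u/ (a back vowel) → -lu → *livuzulu*.
The agentive form *livuzulu*: final sound = /u/, a vowel → -ozo → *livuzuluozo*.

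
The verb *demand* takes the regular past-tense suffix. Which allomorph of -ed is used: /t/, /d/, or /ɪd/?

The stem *demand* ends in /t/ or /d/.
The -ed suffix is realized as /ɪd/ after /t, d/; as /t/ after other voiceless consonants; and as /d/ after other voiced sounds.
So -ed on *demand* is pronounced /ɪd/.

/ɪd/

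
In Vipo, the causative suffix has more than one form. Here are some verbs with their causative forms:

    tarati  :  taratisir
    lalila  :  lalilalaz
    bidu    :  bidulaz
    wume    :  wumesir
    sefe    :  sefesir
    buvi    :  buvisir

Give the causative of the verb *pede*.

pedesir

The suffix is conditioned by the last vowel: -sir when the last vowel of the stem is a front vowel (*tarati*, *wume*, *sefe*, *buvi*); -laz when the last vowel of the stem is a back vowel (*lalila*, *bidu*).
The last vowel of *pede* is /e/, which is a front vowel, so the suffix is -sir, giving *pedesir*.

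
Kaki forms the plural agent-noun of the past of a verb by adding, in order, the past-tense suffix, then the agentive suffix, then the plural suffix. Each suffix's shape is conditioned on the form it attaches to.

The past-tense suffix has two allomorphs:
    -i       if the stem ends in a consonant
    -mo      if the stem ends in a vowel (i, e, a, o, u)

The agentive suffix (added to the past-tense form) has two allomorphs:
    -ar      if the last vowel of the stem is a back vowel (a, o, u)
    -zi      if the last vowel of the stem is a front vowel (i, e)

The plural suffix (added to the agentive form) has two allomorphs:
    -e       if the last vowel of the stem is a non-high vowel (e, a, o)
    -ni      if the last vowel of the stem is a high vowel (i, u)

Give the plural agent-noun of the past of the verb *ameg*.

Since the final sound of *ameg* is /g/ (a consonant), it takes -i, giving *amegi*.
Since the last vowel of the past-tense form *amegi* is /i/ (a front vowel), it takes -zi, giving *amegizi*.
The agentive form *amegizi* — last vowel /i/ (a high vowel) → -ni → *amegizini*.

amegizini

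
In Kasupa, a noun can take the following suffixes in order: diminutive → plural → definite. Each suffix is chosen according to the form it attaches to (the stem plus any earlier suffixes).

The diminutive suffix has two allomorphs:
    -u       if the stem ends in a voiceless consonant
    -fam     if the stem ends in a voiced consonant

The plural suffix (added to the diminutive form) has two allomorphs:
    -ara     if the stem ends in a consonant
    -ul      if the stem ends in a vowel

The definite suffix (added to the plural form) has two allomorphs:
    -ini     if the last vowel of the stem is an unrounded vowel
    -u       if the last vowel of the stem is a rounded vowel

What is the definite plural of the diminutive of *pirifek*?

The final consonant of *pirifek* is /k/, which is voiceless, so the diminutive suffix is -u, giving *pirifeku*.
The diminutive form *pirifeku*: final sound = /u/, a vowel → -ul → *pirifekuul*.
Since the last vowel of the plural form *pirifekuul* is /u/ (a rounded vowel), it takes -u, giving *pirifekuulu*.

pirifekuulu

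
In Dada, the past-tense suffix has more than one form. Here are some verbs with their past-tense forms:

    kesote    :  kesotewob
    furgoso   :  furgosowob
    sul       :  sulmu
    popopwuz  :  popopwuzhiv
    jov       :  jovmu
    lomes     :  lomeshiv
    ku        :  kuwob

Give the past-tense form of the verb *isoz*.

The pattern is sibilance of the final sound: -hiv when the stem ends in a sibilant (*popopwuz*, *lomes*); -mu when the stem ends in a non-sibilant consonant (*sul*, *jov*); -wob when the stem ends in a vowel (*kesote*, *furgoso*, *ku*).
Since the final sound of *isoz* is /z/ (a sibilant), it takes -hiv, giving *isozhiv*.

isozhiv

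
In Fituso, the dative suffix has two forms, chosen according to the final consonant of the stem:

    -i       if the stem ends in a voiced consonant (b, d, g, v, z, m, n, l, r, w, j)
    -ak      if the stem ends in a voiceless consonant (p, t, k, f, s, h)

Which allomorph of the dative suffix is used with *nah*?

*nah* — final consonant /h/ (voiceless) → -ak.

-ak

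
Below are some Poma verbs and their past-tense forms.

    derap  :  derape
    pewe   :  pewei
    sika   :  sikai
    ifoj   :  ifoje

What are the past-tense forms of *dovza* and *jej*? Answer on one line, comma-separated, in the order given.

dovzai, jeje

The alternation tracks the final sound of the stem — -e when the stem ends in a consonant (*derap*, *ifoj*); -i when the stem ends in a vowel (*pewe*, *sika*).
The final sound of *dovza* is /a/, which is a vowel, so the suffix is -i, giving *dovzai*.
*jej*: final sound = /j/, a consonant → -e → *jeje*.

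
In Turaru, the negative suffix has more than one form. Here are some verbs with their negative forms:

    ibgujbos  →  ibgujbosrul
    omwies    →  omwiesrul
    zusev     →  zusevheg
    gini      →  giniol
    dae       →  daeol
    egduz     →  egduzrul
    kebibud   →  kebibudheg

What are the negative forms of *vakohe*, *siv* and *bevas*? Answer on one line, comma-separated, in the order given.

vakoheol, sivheg, bevasrul

The suffix is conditioned by the final sound: -rul when the stem ends in a sibilant (*ibgujbos*, *omwies*, *egduz*); -heg when the stem ends in a non-sibilant consonant (*zusev*, *kebibud*); -ol when the stem ends in a vowel (*gini*, *dae*).
Since the final sound of *vakohe* is /e/ (a vowel), it takes -ol, giving *vakoheol*.
*siv* — final sound /v/ (a non-sibilant consonant) → -heg → *sivheg*.
Since the final sound of *bevas* is /s/ (a sibilant), it takes -rul, giving *bevasrul*.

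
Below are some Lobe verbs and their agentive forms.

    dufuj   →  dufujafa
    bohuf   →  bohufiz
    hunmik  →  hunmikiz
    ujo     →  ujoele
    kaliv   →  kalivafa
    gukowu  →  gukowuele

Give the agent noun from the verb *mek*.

The alternation tracks the final sound of the stem — -iz when the stem ends in a voiceless consonant (*bohuf*, *hunmik*); -afa when the stem ends in a voiced consonant (*dufuj*, *kaliv*); -ele when the stem ends in a vowel (*ujo*, *gukowu*).
Since the final sound of *mek* is /k/ (a voiceless consonant), it takes -iz, giving *mekiz*.

mekiz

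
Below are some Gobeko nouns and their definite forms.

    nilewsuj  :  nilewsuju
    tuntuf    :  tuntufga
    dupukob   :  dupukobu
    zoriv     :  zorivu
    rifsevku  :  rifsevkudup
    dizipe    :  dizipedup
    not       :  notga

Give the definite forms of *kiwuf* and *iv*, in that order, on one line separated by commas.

The alternation tracks the final sound of the stem — -ga when the stem ends in a voiceless consonant (*tuntuf*, *not*); -u when the stem ends in a voiced consonant (*nilewsuj*, *dupukob*, *zoriv*); -dup when the stem ends in a vowel (*rifsevku*, *dizipe*).
The final sound of *kiwuf* is /f/, which is a voiceless consonant, so the suffix is -ga, giving *kiwufga*.
*iv* — final sound /v/ (a voiced consonant) → -u → *ivu*.

kiwufga, ivu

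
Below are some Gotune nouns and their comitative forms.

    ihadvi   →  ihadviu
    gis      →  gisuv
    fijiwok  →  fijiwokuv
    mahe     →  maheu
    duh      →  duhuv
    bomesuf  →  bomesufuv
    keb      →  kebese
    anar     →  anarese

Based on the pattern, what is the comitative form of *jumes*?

Looking at the final sound of each stem: -uv when the stem ends in a voiceless consonant (*gis*, *fijiwok*, *duh*, *bomesuf*); -ese when the stem ends in a voiced consonant (*keb*, *anar*); -u when the stem ends in a vowel (*ihadvi*, *mahe*).
*jumes* — final sound /s/ (a voiceless consonant) → -uv → *jumesuv*.

jumesuv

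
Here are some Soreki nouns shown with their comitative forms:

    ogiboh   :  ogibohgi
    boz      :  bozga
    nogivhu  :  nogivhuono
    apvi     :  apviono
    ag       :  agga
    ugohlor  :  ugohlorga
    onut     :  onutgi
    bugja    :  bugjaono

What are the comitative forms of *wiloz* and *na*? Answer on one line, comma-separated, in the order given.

wilozga, naono

Looking at the final sound of each stem: -gi when the stem ends in a voiceless consonant (*ogiboh*, *onut*); -ga when the stem ends in a voiced consonant (*boz*, *ag*, *ugohlor*); -ono when the stem ends in a vowel (*nogivhu*, *apvi*, *bugja*).
Since the final sound of *wiloz* is /z/ (a voiced consonant), it takes -ga, giving *wilozga*.
*na*: final sound = /a/, a vowel → -ono → *naono*.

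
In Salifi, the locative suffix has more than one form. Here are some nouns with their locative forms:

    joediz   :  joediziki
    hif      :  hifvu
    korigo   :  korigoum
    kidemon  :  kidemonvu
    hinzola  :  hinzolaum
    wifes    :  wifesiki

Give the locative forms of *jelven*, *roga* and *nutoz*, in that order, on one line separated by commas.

The suffix is conditioned by the final sound: -iki when the stem ends in a sibilant (*joediz*, *wifes*); -vu when the stem ends in a non-sibilant consonant (*hif*, *kidemon*); -um when the stem ends in a vowel (*korigo*, *hinzola*).
Since the final sound of *jelven* is /n/ (a non-sibilant consonant), it takes -vu, giving *jelvenvu*.
The final sound of *roga* is /a/, which is a vowel, so the suffix is -um, giving *rogaum*.
*nutoz* — final sound /z/ (a sibilant) → -iki → *nutoziki*.

jelvenvu, rogaum, nutoziki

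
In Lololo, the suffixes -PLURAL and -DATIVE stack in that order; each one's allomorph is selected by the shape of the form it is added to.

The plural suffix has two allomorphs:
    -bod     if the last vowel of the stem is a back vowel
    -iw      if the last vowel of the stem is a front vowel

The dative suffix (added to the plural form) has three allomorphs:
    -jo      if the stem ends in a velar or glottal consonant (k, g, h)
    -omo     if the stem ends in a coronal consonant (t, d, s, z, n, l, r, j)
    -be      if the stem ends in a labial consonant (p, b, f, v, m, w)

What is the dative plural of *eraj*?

*eraj*: last vowel = /a/, a back vowel → -bod → *erajbod*.
The plural form *erajbod*: final consonant = /d/, coronal → -omo → *erajbodomo*.

erajbodomo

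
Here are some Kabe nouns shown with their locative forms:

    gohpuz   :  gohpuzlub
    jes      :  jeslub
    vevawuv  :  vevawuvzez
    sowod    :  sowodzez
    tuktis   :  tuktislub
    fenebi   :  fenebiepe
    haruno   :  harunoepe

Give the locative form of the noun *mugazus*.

mugazuslub

Looking at the final sound of each stem: -lub when the stem ends in a sibilant (*gohpuz*, *jes*, *tuktis*); -zez when the stem ends in a non-sibilant consonant (*vevawuv*, *sowod*); -epe when the stem ends in a vowel (*fenebi*, *haruno*).
*mugazus*: final sound = /s/, a sibilant → -lub → *mugazuslub*.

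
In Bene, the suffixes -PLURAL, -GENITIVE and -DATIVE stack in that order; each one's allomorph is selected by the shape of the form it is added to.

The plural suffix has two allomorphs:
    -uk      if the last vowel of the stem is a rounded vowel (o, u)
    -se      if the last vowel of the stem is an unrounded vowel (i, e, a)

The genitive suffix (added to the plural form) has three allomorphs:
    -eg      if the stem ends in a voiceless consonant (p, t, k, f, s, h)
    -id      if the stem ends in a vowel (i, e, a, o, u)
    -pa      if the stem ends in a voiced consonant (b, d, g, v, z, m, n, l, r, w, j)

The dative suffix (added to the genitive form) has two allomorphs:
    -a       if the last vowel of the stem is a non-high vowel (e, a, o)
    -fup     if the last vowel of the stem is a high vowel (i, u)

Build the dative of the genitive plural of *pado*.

The last vowel of *pado* is /o/, which is a rounded vowel, so the plural suffix is -uk, giving *padouk*.
Since the final sound of the plural form *padouk* is /k/ (a voiceless consonant), it takes -eg, giving *padoukeg*.
Since the last vowel of the genitive form *padoukeg* is /e/ (a non-high vowel), it takes -a, giving *padoukega*.

padoukega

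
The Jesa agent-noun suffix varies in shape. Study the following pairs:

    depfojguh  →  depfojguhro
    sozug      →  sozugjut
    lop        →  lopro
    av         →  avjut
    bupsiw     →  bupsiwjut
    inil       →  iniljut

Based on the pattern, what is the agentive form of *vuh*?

Looking at the final consonant of each stem: -ro when the stem ends in a voiceless consonant (*depfojguh*, *lop*); -jut when the stem ends in a voiced consonant (*sozug*, *av*, *bupsiw*, *inil*).
*vuh* — final consonant /h/ (voiceless) → -ro → *vuhro*.

vuhro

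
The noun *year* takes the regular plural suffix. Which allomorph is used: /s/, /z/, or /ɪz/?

/z/

The stem *year* ends in a voiced non-sibilant sound.
The plural suffix surfaces as /ɪz/ after sibilants, /s/ after other voiceless consonants, and /z/ after other voiced sounds.
So the plural -s on *year* is pronounced /z/.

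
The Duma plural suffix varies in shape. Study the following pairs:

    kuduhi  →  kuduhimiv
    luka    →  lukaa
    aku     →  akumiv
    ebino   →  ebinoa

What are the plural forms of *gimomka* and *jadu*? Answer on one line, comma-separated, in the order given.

The alternation tracks the last vowel of the stem — -miv when the last vowel of the stem is a high vowel (*kuduhi*, *aku*); -a when the last vowel of the stem is a non-high vowel (*luka*, *ebino*).
The last vowel of *gimomka* is /a/, which is a non-high vowel, so the suffix is -a, giving *gimomkaa*.
*jadu* — last vowel /u/ (a high vowel) → -miv → *jadumiv*.

gimomkaa, jadumiv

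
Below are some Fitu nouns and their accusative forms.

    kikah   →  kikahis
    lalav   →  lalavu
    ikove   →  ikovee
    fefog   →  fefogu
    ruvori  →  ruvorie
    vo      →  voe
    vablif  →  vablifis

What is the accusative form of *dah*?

dahis

Looking at the final sound of each stem: -is when the stem ends in a voiceless consonant (*kikah*, *vablif*); -u when the stem ends in a voiced consonant (*lalav*, *fefog*); -e when the stem ends in a vowel (*ikove*, *ruvori*, *vo*).
*dah*: final sound = /h/, a voiceless consonant → -is → *dahis*.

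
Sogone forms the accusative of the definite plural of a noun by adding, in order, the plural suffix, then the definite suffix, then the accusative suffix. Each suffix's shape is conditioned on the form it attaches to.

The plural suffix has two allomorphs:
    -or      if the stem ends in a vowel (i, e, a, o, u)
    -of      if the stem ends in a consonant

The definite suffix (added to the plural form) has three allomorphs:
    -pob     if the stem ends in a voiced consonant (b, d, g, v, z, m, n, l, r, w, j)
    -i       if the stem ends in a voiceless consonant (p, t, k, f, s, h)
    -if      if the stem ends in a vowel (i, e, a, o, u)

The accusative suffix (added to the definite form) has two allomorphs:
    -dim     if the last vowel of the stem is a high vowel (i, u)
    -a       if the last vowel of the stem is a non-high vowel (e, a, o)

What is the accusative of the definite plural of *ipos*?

iposofidim

The final sound of *ipos* is /s/, which is a consonant, so the plural suffix is -of, giving *iposof*.
Since the final sound of the plural form *iposof* is /f/ (a voiceless consonant), it takes -i, giving *iposofi*.
The definite form *iposofi* — last vowel /i/ (a high vowel) → -dim → *iposofidim*.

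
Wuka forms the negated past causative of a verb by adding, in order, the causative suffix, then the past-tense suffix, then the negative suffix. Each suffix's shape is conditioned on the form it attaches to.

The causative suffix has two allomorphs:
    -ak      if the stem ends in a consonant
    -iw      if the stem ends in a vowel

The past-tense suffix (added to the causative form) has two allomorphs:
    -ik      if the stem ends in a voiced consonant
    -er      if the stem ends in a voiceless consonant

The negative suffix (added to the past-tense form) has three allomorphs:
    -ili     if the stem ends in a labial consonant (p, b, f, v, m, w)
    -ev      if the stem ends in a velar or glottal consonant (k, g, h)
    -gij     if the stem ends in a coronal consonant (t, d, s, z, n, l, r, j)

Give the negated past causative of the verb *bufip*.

Since the final sound of *bufip* is /p/ (a consonant), it takes -ak, giving *bufipak*.
The final consonant of the causative form *bufipak* is /k/, which is voiceless, so the past-tense suffix is -er, giving *bufipaker*.
Since the final consonant of the past-tense form *bufipaker* is /r/ (coronal), it takes -gij, giving *bufipakergij*.

bufipakergij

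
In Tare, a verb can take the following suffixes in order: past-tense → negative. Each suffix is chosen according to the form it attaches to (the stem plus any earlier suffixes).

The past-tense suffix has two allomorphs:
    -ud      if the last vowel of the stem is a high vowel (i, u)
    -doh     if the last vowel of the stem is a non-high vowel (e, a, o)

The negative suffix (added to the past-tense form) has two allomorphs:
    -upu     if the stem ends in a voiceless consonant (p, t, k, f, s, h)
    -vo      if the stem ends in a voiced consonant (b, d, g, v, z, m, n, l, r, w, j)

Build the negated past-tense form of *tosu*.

tosuudvo

*tosu*: last vowel = /u/, a high vowel → -ud → *tosuud*.
The final consonant of the past-tense form *tosuud* is /d/, which is voiced, so the negative suffix is -vo, giving *tosuudvo*.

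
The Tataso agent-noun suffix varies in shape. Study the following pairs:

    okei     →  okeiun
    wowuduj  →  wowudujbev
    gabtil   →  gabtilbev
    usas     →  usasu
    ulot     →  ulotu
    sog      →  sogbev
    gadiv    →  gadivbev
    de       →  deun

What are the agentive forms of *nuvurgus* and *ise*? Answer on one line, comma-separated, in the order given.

The alternation tracks the final sound of the stem — -u when the stem ends in a voiceless consonant (*usas*, *ulot*); -bev when the stem ends in a voiced consonant (*wowuduj*, *gabtil*, *sog*, *gadiv*); -un when the stem ends in a vowel (*okei*, *de*).
*nuvurgus*: final sound = /s/, a voiceless consonant → -u → *nuvurgusu*.
*ise*: final sound = /e/, a vowel → -un → *iseun*.

nuvurgusu, iseun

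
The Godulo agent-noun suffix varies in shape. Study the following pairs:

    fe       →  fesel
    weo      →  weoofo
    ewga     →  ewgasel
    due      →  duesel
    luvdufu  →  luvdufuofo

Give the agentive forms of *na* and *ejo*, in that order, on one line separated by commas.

The alternation tracks the last vowel of the stem — -ofo when the last vowel of the stem is a rounded vowel (*weo*, *luvdufu*); -sel when the last vowel of the stem is an unrounded vowel (*fe*, *ewga*, *due*).
The last vowel of *na* is /a/, which is an unrounded vowel, so the suffix is -sel, giving *nasel*.
*ejo*: last vowel = /o/, a rounded vowel → -ofo → *ejoofo*.

nasel, ejoofo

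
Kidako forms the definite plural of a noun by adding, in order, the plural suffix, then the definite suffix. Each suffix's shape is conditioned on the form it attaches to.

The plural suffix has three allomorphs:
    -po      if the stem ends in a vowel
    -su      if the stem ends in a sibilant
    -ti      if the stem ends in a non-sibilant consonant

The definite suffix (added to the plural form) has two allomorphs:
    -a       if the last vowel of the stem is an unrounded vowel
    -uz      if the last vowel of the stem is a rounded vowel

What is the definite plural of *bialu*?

bialupouz

*bialu*: final sound = /u/, a vowel → -po → *bialupo*.
The plural form *bialupo*: last vowel = /o/, a rounded vowel → -uz → *bialupouz*.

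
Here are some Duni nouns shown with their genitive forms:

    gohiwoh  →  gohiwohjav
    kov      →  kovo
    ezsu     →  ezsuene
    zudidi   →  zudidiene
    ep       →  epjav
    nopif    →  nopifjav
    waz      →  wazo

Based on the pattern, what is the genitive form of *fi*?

The suffix is conditioned by the final sound: -jav when the stem ends in a voiceless consonant (*gohiwoh*, *ep*, *nopif*); -o when the stem ends in a voiced consonant (*kov*, *waz*); -ene when the stem ends in a vowel (*ezsu*, *zudidi*).
Since the final sound of *fi* is /i/ (a vowel), it takes -ene, giving *fiene*.

fiene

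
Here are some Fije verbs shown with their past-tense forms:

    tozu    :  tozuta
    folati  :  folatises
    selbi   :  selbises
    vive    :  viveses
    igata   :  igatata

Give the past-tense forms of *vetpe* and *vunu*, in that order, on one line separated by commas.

vetpeses, vunuta

Looking at the last vowel of each stem: -ses when the last vowel of the stem is a front vowel (*folati*, *selbi*, *vive*); -ta when the last vowel of the stem is a back vowel (*tozu*, *igata*).
Since the last vowel of *vetpe* is /e/ (a front vowel), it takes -ses, giving *vetpeses*.
*vunu* — last vowel /u/ (a back vowel) → -ta → *vunuta*.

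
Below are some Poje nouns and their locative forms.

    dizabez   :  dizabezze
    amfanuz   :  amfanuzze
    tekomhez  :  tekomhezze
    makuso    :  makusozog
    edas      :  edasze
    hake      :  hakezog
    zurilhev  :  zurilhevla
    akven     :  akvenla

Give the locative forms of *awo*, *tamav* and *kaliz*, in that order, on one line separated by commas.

The suffix is conditioned by the final sound: -ze when the stem ends in a sibilant (*dizabez*, *amfanuz*, *tekomhez*, *edas*); -la when the stem ends in a non-sibilant consonant (*zurilhev*, *akven*); -zog when the stem ends in a vowel (*makuso*, *hake*).
*awo*: final sound = /o/, a vowel → -zog → *awozog*.
The final sound of *tamav* is /v/, which is a non-sibilant consonant, so the suffix is -la, giving *tamavla*.
*kaliz*: final sound = /z/, a sibilant → -ze → *kalizze*.

awozog, tamavla, kalizze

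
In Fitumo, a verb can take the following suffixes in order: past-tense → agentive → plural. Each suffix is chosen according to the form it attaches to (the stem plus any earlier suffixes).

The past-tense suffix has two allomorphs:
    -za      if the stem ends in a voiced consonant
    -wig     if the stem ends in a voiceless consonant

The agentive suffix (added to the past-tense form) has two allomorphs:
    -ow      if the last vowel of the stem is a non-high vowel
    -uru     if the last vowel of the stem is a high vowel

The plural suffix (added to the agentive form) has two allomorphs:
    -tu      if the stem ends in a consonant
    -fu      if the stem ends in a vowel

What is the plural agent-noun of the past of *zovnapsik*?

The final consonant of *zovnapsik* is /k/, which is voiceless, so the past-tense suffix is -wig, giving *zovnapsikwig*.
The past-tense form *zovnapsikwig* — last vowel /i/ (a high vowel) → -uru → *zovnapsikwiguru*.
The agentive form *zovnapsikwiguru* — final sound /u/ (a vowel) → -fu → *zovnapsikwigurufu*.

zovnapsikwigurufu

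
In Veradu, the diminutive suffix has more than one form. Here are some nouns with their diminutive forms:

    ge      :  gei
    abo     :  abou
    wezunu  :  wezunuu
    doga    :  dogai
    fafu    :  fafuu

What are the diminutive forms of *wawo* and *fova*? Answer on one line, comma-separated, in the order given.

wawou, fovai

The pattern is rounding harmony: -u when the last vowel of the stem is a rounded vowel (*abo*, *wezunu*, *fafu*); -i when the last vowel of the stem is an unrounded vowel (*ge*, *doga*).
*wawo*: last vowel = /o/, a rounded vowel → -u → *wawou*.
The last vowel of *fova* is /a/, which is an unrounded vowel, so the suffix is -i, giving *fovai*.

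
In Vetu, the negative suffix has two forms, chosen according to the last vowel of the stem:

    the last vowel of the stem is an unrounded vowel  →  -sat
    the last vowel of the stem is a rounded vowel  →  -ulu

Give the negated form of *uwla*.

*uwla* — last vowel /a/ (an unrounded vowel) → -sat → *uwlasat*.

uwlasat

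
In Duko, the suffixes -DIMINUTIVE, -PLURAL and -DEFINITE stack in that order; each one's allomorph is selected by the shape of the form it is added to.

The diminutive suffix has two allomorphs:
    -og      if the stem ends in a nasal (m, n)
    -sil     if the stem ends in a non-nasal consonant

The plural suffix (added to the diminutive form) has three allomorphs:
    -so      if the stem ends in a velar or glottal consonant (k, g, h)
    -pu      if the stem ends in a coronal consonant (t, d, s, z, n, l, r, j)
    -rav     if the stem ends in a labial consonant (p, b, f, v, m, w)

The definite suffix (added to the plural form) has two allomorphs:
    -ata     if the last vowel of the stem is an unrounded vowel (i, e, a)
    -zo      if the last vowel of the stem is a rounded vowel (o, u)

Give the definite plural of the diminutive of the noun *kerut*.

The final consonant of *kerut* is /t/, which is non-nasal, so the diminutive suffix is -sil, giving *kerutsil*.
The diminutive form *kerutsil*: final consonant = /l/, coronal → -pu → *kerutsilpu*.
The last vowel of the plural form *kerutsilpu* is /u/, which is a rounded vowel, so the definite suffix is -zo, giving *kerutsilpuzo*.

kerutsilpuzo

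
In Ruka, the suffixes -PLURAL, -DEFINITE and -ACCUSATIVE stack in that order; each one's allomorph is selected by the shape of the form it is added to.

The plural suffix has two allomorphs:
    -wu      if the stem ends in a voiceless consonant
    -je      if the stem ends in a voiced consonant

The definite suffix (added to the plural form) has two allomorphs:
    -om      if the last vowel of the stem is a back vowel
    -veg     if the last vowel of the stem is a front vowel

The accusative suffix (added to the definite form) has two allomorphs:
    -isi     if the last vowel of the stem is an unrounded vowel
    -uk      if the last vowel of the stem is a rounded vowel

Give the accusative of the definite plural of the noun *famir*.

famirjevegisi

Since the final consonant of *famir* is /r/ (voiced), it takes -je, giving *famirje*.
Since the last vowel of the plural form *famirje* is /e/ (a front vowel), it takes -veg, giving *famirjeveg*.
Since the last vowel of the definite form *famirjeveg* is /e/ (an unrounded vowel), it takes -isi, giving *famirjevegisi*.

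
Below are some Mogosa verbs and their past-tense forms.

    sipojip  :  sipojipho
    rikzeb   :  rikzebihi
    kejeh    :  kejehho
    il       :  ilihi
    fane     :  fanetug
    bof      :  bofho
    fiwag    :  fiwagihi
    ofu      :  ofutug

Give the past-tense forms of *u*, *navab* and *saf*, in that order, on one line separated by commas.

utug, navabihi, safho

The suffix is conditioned by the final sound: -ho when the stem ends in a voiceless consonant (*sipojip*, *kejeh*, *bof*); -ihi when the stem ends in a voiced consonant (*rikzeb*, *il*, *fiwag*); -tug when the stem ends in a vowel (*fane*, *ofu*).
*u*: final sound = /u/, a vowel → -tug → *utug*.
Since the final sound of *navab* is /b/ (a voiced consonant), it takes -ihi, giving *navabihi*.
Since the final sound of *saf* is /f/ (a voiceless consonant), it takes -ho, giving *safho*.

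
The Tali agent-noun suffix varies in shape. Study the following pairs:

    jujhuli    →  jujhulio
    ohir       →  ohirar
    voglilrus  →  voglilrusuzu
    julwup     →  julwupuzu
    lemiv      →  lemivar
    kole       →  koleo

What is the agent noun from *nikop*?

nikopuzu

The pattern is voicing of the final sound: -uzu when the stem ends in a voiceless consonant (*voglilrus*, *julwup*); -ar when the stem ends in a voiced consonant (*ohir*, *lemiv*); -o when the stem ends in a vowel (*jujhuli*, *kole*).
*nikop*: final sound = /p/, a voiceless consonant → -uzu → *nikopuzu*.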